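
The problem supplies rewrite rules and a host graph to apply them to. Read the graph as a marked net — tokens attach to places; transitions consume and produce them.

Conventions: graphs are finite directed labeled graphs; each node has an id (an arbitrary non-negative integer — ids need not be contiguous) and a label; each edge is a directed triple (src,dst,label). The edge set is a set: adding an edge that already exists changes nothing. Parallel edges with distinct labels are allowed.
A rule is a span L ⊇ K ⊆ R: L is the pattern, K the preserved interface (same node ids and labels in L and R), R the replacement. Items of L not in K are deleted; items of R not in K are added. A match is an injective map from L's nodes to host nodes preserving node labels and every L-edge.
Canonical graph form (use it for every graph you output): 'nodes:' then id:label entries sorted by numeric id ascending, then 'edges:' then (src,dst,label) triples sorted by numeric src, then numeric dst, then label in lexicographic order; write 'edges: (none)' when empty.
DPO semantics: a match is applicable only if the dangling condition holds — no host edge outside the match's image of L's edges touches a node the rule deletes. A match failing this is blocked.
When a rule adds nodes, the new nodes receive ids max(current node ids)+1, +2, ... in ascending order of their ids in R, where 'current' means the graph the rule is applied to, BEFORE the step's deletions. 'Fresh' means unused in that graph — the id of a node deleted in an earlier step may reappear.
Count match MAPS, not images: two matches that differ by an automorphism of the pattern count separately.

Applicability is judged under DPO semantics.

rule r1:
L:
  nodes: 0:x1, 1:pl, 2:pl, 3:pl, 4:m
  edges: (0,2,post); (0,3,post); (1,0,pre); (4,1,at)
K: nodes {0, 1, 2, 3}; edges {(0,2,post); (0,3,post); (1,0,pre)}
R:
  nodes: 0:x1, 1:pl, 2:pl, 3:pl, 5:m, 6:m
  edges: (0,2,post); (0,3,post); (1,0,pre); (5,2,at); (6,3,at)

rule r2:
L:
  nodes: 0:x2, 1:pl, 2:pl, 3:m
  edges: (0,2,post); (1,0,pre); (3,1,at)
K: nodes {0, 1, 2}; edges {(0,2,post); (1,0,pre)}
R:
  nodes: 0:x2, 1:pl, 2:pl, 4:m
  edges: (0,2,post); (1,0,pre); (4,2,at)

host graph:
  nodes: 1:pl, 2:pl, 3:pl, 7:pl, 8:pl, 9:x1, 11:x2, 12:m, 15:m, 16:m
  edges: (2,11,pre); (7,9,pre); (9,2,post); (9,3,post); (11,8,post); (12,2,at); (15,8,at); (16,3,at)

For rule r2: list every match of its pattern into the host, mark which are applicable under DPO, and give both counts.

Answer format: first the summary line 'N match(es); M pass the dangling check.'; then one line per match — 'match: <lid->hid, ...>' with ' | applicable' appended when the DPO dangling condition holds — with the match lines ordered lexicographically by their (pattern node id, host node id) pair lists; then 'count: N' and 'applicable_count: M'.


1 match(es); 1 pass the dangling check.
match: 0->11, 1->2, 2->8, 3->12 | applicable
count: 1
applicable_count: 1


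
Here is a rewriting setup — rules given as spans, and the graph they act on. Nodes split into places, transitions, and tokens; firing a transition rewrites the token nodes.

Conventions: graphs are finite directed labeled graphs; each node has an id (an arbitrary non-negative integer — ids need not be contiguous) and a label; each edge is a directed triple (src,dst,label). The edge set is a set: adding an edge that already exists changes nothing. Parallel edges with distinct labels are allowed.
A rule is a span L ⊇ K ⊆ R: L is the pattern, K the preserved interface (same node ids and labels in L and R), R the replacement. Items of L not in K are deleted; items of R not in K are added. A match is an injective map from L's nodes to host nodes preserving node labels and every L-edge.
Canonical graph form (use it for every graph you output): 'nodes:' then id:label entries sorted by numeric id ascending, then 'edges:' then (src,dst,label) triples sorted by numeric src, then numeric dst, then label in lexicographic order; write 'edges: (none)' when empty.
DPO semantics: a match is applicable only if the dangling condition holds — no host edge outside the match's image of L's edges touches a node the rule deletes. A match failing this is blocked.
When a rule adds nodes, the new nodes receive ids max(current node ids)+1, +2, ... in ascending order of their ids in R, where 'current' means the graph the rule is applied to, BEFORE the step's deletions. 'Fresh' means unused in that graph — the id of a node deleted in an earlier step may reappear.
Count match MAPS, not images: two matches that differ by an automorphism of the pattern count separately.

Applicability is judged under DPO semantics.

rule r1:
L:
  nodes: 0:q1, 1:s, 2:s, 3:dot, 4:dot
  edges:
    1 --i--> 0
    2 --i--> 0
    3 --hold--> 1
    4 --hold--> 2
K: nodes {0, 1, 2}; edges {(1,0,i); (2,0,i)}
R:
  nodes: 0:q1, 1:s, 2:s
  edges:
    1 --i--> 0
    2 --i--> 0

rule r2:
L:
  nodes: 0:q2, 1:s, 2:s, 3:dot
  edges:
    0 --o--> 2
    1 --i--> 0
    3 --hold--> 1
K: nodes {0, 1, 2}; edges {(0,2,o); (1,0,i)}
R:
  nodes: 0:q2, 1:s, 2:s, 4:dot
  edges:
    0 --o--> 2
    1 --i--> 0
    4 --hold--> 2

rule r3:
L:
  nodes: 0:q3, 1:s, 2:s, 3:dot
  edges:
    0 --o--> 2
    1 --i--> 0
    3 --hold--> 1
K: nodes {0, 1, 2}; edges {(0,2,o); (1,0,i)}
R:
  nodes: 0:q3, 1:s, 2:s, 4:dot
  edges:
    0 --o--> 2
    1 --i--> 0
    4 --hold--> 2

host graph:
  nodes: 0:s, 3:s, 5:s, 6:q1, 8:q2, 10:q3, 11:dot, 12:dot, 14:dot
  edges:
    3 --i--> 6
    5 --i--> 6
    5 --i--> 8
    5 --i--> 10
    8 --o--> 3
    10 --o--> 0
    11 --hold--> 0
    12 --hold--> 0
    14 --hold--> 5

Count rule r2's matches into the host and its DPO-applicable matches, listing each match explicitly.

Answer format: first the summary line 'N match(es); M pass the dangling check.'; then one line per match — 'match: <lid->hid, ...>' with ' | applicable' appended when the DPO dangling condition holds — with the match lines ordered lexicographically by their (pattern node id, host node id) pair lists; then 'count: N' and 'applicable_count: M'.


1 match(es); 1 pass the dangling check.
match: 0->8, 1->5, 2->3, 3->14 | applicable
count: 1
applicable_count: 1


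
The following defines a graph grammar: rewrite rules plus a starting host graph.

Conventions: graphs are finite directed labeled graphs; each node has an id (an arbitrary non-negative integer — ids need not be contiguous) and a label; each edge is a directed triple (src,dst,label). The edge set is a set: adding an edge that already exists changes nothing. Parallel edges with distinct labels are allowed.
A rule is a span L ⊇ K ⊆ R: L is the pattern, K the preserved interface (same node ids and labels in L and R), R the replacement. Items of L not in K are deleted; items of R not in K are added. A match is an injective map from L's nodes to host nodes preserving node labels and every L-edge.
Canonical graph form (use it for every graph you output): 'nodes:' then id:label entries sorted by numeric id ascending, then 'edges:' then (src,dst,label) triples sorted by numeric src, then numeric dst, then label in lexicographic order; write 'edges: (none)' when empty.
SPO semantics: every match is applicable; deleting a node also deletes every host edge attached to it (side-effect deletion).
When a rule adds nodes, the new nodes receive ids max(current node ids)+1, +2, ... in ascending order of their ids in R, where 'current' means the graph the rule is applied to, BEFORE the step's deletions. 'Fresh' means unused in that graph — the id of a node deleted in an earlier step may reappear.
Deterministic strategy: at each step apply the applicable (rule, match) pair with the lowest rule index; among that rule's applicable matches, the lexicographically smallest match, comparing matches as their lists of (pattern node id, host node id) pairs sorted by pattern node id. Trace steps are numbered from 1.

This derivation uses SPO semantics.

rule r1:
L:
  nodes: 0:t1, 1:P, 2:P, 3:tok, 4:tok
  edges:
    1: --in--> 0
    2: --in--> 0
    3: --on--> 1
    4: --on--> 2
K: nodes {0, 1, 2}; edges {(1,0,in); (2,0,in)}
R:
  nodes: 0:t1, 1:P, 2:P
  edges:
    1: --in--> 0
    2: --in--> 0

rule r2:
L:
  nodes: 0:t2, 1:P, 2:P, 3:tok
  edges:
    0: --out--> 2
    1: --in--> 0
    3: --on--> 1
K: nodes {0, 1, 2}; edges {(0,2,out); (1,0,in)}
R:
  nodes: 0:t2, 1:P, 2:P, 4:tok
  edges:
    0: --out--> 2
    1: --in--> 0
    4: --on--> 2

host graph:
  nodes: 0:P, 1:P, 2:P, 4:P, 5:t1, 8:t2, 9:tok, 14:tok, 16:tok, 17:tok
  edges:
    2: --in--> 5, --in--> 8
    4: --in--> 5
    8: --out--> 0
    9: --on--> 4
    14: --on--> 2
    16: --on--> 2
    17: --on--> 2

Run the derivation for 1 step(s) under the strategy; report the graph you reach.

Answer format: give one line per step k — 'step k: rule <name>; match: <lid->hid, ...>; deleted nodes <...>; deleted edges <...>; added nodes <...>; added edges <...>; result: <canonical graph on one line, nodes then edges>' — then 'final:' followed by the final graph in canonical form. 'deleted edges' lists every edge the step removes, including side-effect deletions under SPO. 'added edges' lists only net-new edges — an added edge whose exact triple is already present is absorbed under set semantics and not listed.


step 1: rule r1; match: 0->5, 1->2, 2->4, 3->14, 4->9; deleted nodes 9, 14; deleted edges (9,4,on); (14,2,on); added nodes (none); added edges (none); result: nodes: 0:P, 1:P, 2:P, 4:P, 5:t1, 8:t2, 16:tok, 17:tok edges: (2,5,in); (2,8,in); (4,5,in); (8,0,out); (16,2,on); (17,2,on)
final:
nodes: 0:P, 1:P, 2:P, 4:P, 5:t1, 8:t2, 16:tok, 17:tok
edges: (2,5,in); (2,8,in); (4,5,in); (8,0,out); (16,2,on); (17,2,on)


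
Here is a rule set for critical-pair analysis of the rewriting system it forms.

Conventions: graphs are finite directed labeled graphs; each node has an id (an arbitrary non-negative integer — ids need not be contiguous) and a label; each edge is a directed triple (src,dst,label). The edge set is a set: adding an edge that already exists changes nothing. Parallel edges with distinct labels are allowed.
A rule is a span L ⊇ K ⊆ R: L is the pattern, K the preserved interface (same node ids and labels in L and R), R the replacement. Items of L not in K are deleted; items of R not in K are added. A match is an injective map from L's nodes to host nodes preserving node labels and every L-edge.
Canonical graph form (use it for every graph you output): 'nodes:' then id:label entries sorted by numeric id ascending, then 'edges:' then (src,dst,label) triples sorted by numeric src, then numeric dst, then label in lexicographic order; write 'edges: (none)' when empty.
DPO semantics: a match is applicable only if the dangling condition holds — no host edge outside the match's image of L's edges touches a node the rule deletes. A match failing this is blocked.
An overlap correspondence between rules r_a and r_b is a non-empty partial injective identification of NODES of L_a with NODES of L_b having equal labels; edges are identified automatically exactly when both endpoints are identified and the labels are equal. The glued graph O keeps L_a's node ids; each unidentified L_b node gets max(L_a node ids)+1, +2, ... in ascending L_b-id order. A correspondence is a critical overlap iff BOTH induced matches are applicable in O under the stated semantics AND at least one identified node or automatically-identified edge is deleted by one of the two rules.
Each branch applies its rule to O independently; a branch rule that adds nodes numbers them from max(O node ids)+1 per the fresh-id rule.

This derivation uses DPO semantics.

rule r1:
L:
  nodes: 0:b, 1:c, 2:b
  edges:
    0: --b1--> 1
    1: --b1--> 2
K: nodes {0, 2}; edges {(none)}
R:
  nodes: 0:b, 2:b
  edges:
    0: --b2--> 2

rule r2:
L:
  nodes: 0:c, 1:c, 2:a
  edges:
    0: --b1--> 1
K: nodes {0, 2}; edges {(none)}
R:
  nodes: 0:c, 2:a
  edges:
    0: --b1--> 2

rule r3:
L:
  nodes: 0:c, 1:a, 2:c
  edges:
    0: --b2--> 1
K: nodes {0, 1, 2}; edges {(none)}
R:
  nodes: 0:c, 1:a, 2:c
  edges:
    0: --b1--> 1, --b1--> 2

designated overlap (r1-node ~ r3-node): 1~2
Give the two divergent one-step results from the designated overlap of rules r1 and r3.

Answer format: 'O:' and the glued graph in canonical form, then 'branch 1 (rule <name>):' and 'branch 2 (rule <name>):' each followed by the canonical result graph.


O:
nodes: 0:b, 1:c, 2:b, 3:c, 4:a
edges: (0,1,b1); (1,2,b1); (3,4,b2)
branch 1 (rule r1):
nodes: 0:b, 2:b, 3:c, 4:a
edges: (0,2,b2); (3,4,b2)
branch 2 (rule r3):
nodes: 0:b, 1:c, 2:b, 3:c, 4:a
edges: (0,1,b1); (1,2,b1); (3,1,b1); (3,4,b1)


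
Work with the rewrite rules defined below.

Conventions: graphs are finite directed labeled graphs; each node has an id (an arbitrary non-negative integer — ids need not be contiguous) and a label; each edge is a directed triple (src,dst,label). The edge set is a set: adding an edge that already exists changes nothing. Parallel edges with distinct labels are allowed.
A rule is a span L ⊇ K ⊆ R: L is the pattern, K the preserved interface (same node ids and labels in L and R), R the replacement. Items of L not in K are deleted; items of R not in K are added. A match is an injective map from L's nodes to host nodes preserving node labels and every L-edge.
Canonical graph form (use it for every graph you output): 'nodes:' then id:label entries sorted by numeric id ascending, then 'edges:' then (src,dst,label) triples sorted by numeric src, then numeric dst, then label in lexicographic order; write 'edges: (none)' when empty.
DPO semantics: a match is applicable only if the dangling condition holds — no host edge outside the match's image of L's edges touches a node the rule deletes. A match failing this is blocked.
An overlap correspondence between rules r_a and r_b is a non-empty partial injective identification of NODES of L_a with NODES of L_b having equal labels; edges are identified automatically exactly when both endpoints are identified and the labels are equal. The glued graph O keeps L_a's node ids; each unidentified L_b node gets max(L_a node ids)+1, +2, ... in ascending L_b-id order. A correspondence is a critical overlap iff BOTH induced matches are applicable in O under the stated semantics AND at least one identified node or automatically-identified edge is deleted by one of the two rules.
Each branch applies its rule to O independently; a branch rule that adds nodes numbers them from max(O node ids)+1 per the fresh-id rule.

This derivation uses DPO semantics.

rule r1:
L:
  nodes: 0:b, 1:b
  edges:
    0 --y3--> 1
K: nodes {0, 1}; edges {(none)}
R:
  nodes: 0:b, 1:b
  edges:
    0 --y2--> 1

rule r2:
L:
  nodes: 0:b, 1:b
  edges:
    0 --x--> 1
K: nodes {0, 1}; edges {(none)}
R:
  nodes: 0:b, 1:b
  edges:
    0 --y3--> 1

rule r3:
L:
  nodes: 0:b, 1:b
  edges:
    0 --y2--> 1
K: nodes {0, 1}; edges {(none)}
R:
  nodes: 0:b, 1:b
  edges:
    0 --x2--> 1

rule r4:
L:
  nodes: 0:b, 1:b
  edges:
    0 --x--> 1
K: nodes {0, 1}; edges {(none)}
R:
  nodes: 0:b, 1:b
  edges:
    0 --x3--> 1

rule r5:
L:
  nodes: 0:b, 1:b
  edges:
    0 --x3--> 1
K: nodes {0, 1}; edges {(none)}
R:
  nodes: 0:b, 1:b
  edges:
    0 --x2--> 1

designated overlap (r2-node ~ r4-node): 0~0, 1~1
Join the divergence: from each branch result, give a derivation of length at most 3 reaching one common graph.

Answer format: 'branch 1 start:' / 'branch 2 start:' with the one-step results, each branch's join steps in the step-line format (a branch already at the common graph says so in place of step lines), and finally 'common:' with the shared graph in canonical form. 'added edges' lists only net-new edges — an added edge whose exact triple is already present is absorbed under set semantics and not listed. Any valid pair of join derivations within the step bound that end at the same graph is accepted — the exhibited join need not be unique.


branch 1 start:
nodes: 0:b, 1:b
edges: (0,1,y3)
branch 2 start:
nodes: 0:b, 1:b
edges: (0,1,x3)
branch 1 step 1: rule r1; match: 0->0, 1->1; deleted nodes (none); deleted edges (0,1,y3); added nodes (none); added edges (0,1,y2); result: nodes: 0:b, 1:b edges: (0,1,y2)
branch 1 step 2: rule r3; match: 0->0, 1->1; deleted nodes (none); deleted edges (0,1,y2); added nodes (none); added edges (0,1,x2); result: nodes: 0:b, 1:b edges: (0,1,x2)
branch 2 step 1: rule r5; match: 0->0, 1->1; deleted nodes (none); deleted edges (0,1,x3); added nodes (none); added edges (0,1,x2); result: nodes: 0:b, 1:b edges: (0,1,x2)
common:
nodes: 0:b, 1:b
edges: (0,1,x2)


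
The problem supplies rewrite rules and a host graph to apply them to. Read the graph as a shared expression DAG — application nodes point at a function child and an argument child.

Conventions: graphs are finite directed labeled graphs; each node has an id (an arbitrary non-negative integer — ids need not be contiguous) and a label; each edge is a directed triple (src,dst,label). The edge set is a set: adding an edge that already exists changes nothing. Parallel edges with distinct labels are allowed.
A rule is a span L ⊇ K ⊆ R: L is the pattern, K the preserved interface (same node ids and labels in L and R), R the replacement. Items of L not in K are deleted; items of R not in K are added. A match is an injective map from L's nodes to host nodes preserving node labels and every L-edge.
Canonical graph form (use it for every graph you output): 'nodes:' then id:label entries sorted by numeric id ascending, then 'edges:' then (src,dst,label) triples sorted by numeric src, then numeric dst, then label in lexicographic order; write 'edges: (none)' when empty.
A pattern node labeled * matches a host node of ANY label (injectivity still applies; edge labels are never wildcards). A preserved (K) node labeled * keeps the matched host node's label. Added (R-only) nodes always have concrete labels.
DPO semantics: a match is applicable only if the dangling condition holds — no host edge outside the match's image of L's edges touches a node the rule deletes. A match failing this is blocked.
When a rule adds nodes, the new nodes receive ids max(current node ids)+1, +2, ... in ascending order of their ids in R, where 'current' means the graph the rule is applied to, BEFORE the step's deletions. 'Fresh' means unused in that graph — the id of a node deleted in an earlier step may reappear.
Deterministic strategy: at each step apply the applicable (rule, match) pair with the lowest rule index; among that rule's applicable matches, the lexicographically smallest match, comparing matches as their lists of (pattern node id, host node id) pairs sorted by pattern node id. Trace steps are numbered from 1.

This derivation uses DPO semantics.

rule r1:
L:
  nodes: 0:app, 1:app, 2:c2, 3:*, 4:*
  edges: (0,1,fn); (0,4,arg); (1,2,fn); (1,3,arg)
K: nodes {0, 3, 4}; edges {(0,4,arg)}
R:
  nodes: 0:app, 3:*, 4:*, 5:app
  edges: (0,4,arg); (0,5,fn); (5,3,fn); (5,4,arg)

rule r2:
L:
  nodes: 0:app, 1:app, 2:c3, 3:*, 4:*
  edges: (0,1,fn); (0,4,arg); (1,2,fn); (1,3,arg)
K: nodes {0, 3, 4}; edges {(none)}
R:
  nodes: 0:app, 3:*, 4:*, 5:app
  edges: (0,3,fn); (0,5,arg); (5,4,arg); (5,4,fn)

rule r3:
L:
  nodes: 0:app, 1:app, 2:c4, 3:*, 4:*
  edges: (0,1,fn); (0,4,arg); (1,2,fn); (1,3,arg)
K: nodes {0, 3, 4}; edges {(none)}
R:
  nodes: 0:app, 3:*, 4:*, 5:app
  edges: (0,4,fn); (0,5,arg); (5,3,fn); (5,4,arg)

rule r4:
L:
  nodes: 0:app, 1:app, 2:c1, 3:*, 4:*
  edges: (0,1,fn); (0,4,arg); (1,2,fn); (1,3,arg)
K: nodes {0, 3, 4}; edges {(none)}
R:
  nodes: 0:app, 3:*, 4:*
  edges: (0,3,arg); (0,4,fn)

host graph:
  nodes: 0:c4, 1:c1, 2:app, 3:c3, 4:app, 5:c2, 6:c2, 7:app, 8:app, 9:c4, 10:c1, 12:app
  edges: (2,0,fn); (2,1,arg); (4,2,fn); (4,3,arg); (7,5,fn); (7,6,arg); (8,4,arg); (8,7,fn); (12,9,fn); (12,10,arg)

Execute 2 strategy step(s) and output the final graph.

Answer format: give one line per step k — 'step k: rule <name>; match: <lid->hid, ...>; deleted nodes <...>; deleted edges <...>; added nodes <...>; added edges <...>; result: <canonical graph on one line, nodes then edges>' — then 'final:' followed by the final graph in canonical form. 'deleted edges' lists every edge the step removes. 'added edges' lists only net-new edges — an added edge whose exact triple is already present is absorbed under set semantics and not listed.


step 1: rule r1; match: 0->8, 1->7, 2->5, 3->6, 4->4; deleted nodes 5, 7; deleted edges (7,5,fn); (7,6,arg); (8,7,fn); added nodes 13; added edges (8,13,fn); (13,4,arg); (13,6,fn); result: nodes: 0:c4, 1:c1, 2:app, 3:c3, 4:app, 6:c2, 8:app, 9:c4, 10:c1, 12:app, 13:app edges: (2,0,fn); (2,1,arg); (4,2,fn); (4,3,arg); (8,4,arg); (8,13,fn); (12,9,fn); (12,10,arg); (13,4,arg); (13,6,fn)
step 2: rule r3; match: 0->4, 1->2, 2->0, 3->1, 4->3; deleted nodes 0, 2; deleted edges (2,0,fn); (2,1,arg); (4,2,fn); (4,3,arg); added nodes 14; added edges (4,3,fn); (4,14,arg); (14,1,fn); (14,3,arg); result: nodes: 1:c1, 3:c3, 4:app, 6:c2, 8:app, 9:c4, 10:c1, 12:app, 13:app, 14:app edges: (4,3,fn); (4,14,arg); (8,4,arg); (8,13,fn); (12,9,fn); (12,10,arg); (13,4,arg); (13,6,fn); (14,1,fn); (14,3,arg)
final:
nodes: 1:c1, 3:c3, 4:app, 6:c2, 8:app, 9:c4, 10:c1, 12:app, 13:app, 14:app
edges: (4,3,fn); (4,14,arg); (8,4,arg); (8,13,fn); (12,9,fn); (12,10,arg); (13,4,arg); (13,6,fn); (14,1,fn); (14,3,arg)


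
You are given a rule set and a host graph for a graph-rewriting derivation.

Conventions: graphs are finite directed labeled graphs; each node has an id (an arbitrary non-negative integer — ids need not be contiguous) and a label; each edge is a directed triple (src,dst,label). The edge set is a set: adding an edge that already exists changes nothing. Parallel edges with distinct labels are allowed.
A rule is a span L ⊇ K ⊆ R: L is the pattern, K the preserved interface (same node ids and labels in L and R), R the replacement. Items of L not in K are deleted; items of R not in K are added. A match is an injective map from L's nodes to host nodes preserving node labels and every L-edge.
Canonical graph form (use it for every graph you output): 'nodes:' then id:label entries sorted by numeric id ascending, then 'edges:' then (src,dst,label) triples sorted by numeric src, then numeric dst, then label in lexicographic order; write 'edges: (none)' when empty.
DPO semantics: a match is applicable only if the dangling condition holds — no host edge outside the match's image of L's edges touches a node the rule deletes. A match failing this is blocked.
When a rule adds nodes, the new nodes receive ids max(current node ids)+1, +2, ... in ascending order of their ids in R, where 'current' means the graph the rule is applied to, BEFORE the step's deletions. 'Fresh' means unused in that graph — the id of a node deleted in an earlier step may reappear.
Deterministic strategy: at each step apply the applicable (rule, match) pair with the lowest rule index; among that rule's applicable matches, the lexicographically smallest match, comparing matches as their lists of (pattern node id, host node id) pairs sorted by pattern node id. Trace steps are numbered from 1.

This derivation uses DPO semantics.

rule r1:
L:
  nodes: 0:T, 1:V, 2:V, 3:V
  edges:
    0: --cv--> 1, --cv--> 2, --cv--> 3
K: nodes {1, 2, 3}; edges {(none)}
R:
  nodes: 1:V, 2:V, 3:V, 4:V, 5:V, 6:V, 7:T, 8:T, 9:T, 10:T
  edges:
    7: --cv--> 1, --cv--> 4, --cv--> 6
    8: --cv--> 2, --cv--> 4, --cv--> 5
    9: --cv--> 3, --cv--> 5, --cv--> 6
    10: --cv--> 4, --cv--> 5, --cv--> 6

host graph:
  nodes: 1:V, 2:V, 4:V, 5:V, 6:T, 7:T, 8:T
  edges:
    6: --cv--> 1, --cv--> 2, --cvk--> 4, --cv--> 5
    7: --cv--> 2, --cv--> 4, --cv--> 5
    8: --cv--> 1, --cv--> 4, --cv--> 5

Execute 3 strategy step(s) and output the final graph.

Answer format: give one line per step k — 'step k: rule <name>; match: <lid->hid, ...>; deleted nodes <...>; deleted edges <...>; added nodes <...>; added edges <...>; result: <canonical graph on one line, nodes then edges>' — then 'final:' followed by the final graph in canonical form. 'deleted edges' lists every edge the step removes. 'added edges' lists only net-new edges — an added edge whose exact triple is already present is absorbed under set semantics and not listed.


step 1: rule r1; match: 0->7, 1->2, 2->4, 3->5; deleted nodes 7; deleted edges (7,2,cv); (7,4,cv); (7,5,cv); added nodes 9, 10, 11, 12, 13, 14, 15; added edges (12,2,cv); (12,9,cv); (12,11,cv); (13,4,cv); (13,9,cv); (13,10,cv); (14,5,cv); (14,10,cv); (14,11,cv); (15,9,cv); (15,10,cv); (15,11,cv); result: nodes: 1:V, 2:V, 4:V, 5:V, 6:T, 8:T, 9:V, 10:V, 11:V, 12:T, 13:T, 14:T, 15:T edges: (6,1,cv); (6,2,cv); (6,4,cvk); (6,5,cv); (8,1,cv); (8,4,cv); (8,5,cv); (12,2,cv); (12,9,cv); (12,11,cv); (13,4,cv); (13,9,cv); (13,10,cv); (14,5,cv); (14,10,cv); (14,11,cv); (15,9,cv); (15,10,cv); (15,11,cv)
step 2: rule r1; match: 0->8, 1->1, 2->4, 3->5; deleted nodes 8; deleted edges (8,1,cv); (8,4,cv); (8,5,cv); added nodes 16, 17, 18, 19, 20, 21, 22; added edges (19,1,cv); (19,16,cv); (19,18,cv); (20,4,cv); (20,16,cv); (20,17,cv); (21,5,cv); (21,17,cv); (21,18,cv); (22,16,cv); (22,17,cv); (22,18,cv); result: nodes: 1:V, 2:V, 4:V, 5:V, 6:T, 9:V, 10:V, 11:V, 12:T, 13:T, 14:T, 15:T, 16:V, 17:V, 18:V, 19:T, 20:T, 21:T, 22:T edges: (6,1,cv); (6,2,cv); (6,4,cvk); (6,5,cv); (12,2,cv); (12,9,cv); (12,11,cv); (13,4,cv); (13,9,cv); (13,10,cv); (14,5,cv); (14,10,cv); (14,11,cv); (15,9,cv); (15,10,cv); (15,11,cv); (19,1,cv); (19,16,cv); (19,18,cv); (20,4,cv); (20,16,cv); (20,17,cv); (21,5,cv); (21,17,cv); (21,18,cv); (22,16,cv); (22,17,cv); (22,18,cv)
step 3: rule r1; match: 0->12, 1->2, 2->9, 3->11; deleted nodes 12; deleted edges (12,2,cv); (12,9,cv); (12,11,cv); added nodes 23, 24, 25, 26, 27, 28, 29; added edges (26,2,cv); (26,23,cv); (26,25,cv); (27,9,cv); (27,23,cv); (27,24,cv); (28,11,cv); (28,24,cv); (28,25,cv); (29,23,cv); (29,24,cv); (29,25,cv); result: nodes: 1:V, 2:V, 4:V, 5:V, 6:T, 9:V, 10:V, 11:V, 13:T, 14:T, 15:T, 16:V, 17:V, 18:V, 19:T, 20:T, 21:T, 22:T, 23:V, 24:V, 25:V, 26:T, 27:T, 28:T, 29:T edges: (6,1,cv); (6,2,cv); (6,4,cvk); (6,5,cv); (13,4,cv); (13,9,cv); (13,10,cv); (14,5,cv); (14,10,cv); (14,11,cv); (15,9,cv); (15,10,cv); (15,11,cv); (19,1,cv); (19,16,cv); (19,18,cv); (20,4,cv); (20,16,cv); (20,17,cv); (21,5,cv); (21,17,cv); (21,18,cv); (22,16,cv); (22,17,cv); (22,18,cv); (26,2,cv); (26,23,cv); (26,25,cv); (27,9,cv); (27,23,cv); (27,24,cv); (28,11,cv); (28,24,cv); (28,25,cv); (29,23,cv); (29,24,cv); (29,25,cv)
final:
nodes: 1:V, 2:V, 4:V, 5:V, 6:T, 9:V, 10:V, 11:V, 13:T, 14:T, 15:T, 16:V, 17:V, 18:V, 19:T, 20:T, 21:T, 22:T, 23:V, 24:V, 25:V, 26:T, 27:T, 28:T, 29:T
edges: (6,1,cv); (6,2,cv); (6,4,cvk); (6,5,cv); (13,4,cv); (13,9,cv); (13,10,cv); (14,5,cv); (14,10,cv); (14,11,cv); (15,9,cv); (15,10,cv); (15,11,cv); (19,1,cv); (19,16,cv); (19,18,cv); (20,4,cv); (20,16,cv); (20,17,cv); (21,5,cv); (21,17,cv); (21,18,cv); (22,16,cv); (22,17,cv); (22,18,cv); (26,2,cv); (26,23,cv); (26,25,cv); (27,9,cv); (27,23,cv); (27,24,cv); (28,11,cv); (28,24,cv); (28,25,cv); (29,23,cv); (29,24,cv); (29,25,cv)


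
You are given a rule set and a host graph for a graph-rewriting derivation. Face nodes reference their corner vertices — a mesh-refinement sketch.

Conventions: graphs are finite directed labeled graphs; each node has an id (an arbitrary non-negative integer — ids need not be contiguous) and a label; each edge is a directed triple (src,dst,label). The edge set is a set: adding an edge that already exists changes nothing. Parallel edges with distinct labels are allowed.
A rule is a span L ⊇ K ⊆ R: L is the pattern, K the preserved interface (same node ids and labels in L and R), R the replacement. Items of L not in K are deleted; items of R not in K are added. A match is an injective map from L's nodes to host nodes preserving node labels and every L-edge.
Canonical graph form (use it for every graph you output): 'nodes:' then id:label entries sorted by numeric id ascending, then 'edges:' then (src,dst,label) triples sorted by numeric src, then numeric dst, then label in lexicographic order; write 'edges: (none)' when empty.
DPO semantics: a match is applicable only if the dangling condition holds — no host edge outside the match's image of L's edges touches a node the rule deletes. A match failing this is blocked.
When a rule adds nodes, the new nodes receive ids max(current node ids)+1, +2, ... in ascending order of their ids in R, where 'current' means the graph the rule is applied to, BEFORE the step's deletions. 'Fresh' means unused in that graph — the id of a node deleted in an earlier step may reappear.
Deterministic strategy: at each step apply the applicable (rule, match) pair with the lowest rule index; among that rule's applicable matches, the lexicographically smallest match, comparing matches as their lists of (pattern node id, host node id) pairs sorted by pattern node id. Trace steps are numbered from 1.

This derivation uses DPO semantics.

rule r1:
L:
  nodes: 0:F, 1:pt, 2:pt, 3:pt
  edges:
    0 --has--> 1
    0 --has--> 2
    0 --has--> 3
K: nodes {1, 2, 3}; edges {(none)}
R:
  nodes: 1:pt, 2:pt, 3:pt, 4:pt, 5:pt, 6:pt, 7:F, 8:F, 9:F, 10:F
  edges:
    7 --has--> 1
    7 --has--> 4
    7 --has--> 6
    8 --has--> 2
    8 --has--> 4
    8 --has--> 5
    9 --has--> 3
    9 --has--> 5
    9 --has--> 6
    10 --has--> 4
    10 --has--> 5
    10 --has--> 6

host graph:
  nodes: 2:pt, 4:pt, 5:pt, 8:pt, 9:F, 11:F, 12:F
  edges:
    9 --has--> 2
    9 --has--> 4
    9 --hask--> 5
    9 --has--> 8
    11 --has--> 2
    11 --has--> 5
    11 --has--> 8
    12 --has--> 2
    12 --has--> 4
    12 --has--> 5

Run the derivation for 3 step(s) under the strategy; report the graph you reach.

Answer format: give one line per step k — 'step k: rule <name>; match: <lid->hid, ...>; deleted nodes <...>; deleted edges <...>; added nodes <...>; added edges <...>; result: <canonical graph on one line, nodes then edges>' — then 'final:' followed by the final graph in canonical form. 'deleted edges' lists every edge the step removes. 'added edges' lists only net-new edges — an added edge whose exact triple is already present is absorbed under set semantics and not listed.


step 1: rule r1; match: 0->11, 1->2, 2->5, 3->8; deleted nodes 11; deleted edges (11,2,has); (11,5,has); (11,8,has); added nodes 13, 14, 15, 16, 17, 18, 19; added edges (16,2,has); (16,13,has); (16,15,has); (17,5,has); (17,13,has); (17,14,has); (18,8,has); (18,14,has); (18,15,has); (19,13,has); (19,14,has); (19,15,has); result: nodes: 2:pt, 4:pt, 5:pt, 8:pt, 9:F, 12:F, 13:pt, 14:pt, 15:pt, 16:F, 17:F, 18:F, 19:F edges: (9,2,has); (9,4,has); (9,5,hask); (9,8,has); (12,2,has); (12,4,has); (12,5,has); (16,2,has); (16,13,has); (16,15,has); (17,5,has); (17,13,has); (17,14,has); (18,8,has); (18,14,has); (18,15,has); (19,13,has); (19,14,has); (19,15,has)
step 2: rule r1; match: 0->12, 1->2, 2->4, 3->5; deleted nodes 12; deleted edges (12,2,has); (12,4,has); (12,5,has); added nodes 20, 21, 22, 23, 24, 25, 26; added edges (23,2,has); (23,20,has); (23,22,has); (24,4,has); (24,20,has); (24,21,has); (25,5,has); (25,21,has); (25,22,has); (26,20,has); (26,21,has); (26,22,has); result: nodes: 2:pt, 4:pt, 5:pt, 8:pt, 9:F, 13:pt, 14:pt, 15:pt, 16:F, 17:F, 18:F, 19:F, 20:pt, 21:pt, 22:pt, 23:F, 24:F, 25:F, 26:F edges: (9,2,has); (9,4,has); (9,5,hask); (9,8,has); (16,2,has); (16,13,has); (16,15,has); (17,5,has); (17,13,has); (17,14,has); (18,8,has); (18,14,has); (18,15,has); (19,13,has); (19,14,has); (19,15,has); (23,2,has); (23,20,has); (23,22,has); (24,4,has); (24,20,has); (24,21,has); (25,5,has); (25,21,has); (25,22,has); (26,20,has); (26,21,has); (26,22,has)
step 3: rule r1; match: 0->16, 1->2, 2->13, 3->15; deleted nodes 16; deleted edges (16,2,has); (16,13,has); (16,15,has); added nodes 27, 28, 29, 30, 31, 32, 33; added edges (30,2,has); (30,27,has); (30,29,has); (31,13,has); (31,27,has); (31,28,has); (32,15,has); (32,28,has); (32,29,has); (33,27,has); (33,28,has); (33,29,has); result: nodes: 2:pt, 4:pt, 5:pt, 8:pt, 9:F, 13:pt, 14:pt, 15:pt, 17:F, 18:F, 19:F, 20:pt, 21:pt, 22:pt, 23:F, 24:F, 25:F, 26:F, 27:pt, 28:pt, 29:pt, 30:F, 31:F, 32:F, 33:F edges: (9,2,has); (9,4,has); (9,5,hask); (9,8,has); (17,5,has); (17,13,has); (17,14,has); (18,8,has); (18,14,has); (18,15,has); (19,13,has); (19,14,has); (19,15,has); (23,2,has); (23,20,has); (23,22,has); (24,4,has); (24,20,has); (24,21,has); (25,5,has); (25,21,has); (25,22,has); (26,20,has); (26,21,has); (26,22,has); (30,2,has); (30,27,has); (30,29,has); (31,13,has); (31,27,has); (31,28,has); (32,15,has); (32,28,has); (32,29,has); (33,27,has); (33,28,has); (33,29,has)
final:
nodes: 2:pt, 4:pt, 5:pt, 8:pt, 9:F, 13:pt, 14:pt, 15:pt, 17:F, 18:F, 19:F, 20:pt, 21:pt, 22:pt, 23:F, 24:F, 25:F, 26:F, 27:pt, 28:pt, 29:pt, 30:F, 31:F, 32:F, 33:F
edges: (9,2,has); (9,4,has); (9,5,hask); (9,8,has); (17,5,has); (17,13,has); (17,14,has); (18,8,has); (18,14,has); (18,15,has); (19,13,has); (19,14,has); (19,15,has); (23,2,has); (23,20,has); (23,22,has); (24,4,has); (24,20,has); (24,21,has); (25,5,has); (25,21,has); (25,22,has); (26,20,has); (26,21,has); (26,22,has); (30,2,has); (30,27,has); (30,29,has); (31,13,has); (31,27,has); (31,28,has); (32,15,has); (32,28,has); (32,29,has); (33,27,has); (33,28,has); (33,29,has)


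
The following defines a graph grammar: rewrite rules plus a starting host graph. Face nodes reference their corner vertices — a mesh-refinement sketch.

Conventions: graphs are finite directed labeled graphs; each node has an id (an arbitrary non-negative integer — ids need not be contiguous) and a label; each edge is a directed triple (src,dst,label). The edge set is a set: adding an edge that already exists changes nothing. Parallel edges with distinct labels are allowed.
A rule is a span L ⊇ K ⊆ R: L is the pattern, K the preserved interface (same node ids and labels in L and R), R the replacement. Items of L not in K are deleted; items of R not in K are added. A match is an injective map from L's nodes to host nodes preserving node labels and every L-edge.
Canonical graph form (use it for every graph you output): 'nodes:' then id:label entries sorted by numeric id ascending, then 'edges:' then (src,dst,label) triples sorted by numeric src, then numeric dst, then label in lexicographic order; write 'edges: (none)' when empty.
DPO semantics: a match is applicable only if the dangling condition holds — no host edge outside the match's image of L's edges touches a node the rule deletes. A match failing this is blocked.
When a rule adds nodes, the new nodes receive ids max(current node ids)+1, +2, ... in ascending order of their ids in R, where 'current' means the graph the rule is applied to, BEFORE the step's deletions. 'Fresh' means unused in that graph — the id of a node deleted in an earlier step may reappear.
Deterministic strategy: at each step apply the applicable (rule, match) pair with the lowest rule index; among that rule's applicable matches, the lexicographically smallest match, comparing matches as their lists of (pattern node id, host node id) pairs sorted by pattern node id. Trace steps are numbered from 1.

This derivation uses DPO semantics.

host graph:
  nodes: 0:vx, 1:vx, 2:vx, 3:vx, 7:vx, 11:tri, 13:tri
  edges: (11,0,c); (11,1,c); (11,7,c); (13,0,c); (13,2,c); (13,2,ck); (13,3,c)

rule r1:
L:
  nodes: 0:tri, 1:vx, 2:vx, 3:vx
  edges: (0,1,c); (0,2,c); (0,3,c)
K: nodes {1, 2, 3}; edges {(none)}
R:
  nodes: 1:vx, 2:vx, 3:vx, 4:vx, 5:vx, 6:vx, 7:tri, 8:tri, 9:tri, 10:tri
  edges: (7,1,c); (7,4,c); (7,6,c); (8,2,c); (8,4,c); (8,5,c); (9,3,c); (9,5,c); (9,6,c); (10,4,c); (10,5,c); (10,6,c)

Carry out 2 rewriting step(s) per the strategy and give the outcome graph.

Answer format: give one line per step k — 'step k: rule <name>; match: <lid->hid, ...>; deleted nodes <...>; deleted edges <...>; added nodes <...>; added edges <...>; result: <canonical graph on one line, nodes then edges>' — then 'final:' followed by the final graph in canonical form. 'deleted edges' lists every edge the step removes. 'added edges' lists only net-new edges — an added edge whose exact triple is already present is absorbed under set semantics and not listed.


step 1: rule r1; match: 0->11, 1->0, 2->1, 3->7; deleted nodes 11; deleted edges (11,0,c); (11,1,c); (11,7,c); added nodes 14, 15, 16, 17, 18, 19, 20; added edges (17,0,c); (17,14,c); (17,16,c); (18,1,c); (18,14,c); (18,15,c); (19,7,c); (19,15,c); (19,16,c); (20,14,c); (20,15,c); (20,16,c); result: nodes: 0:vx, 1:vx, 2:vx, 3:vx, 7:vx, 13:tri, 14:vx, 15:vx, 16:vx, 17:tri, 18:tri, 19:tri, 20:tri edges: (13,0,c); (13,2,c); (13,2,ck); (13,3,c); (17,0,c); (17,14,c); (17,16,c); (18,1,c); (18,14,c); (18,15,c); (19,7,c); (19,15,c); (19,16,c); (20,14,c); (20,15,c); (20,16,c)
step 2: rule r1; match: 0->17, 1->0, 2->14, 3->16; deleted nodes 17; deleted edges (17,0,c); (17,14,c); (17,16,c); added nodes 21, 22, 23, 24, 25, 26, 27; added edges (24,0,c); (24,21,c); (24,23,c); (25,14,c); (25,21,c); (25,22,c); (26,16,c); (26,22,c); (26,23,c); (27,21,c); (27,22,c); (27,23,c); result: nodes: 0:vx, 1:vx, 2:vx, 3:vx, 7:vx, 13:tri, 14:vx, 15:vx, 16:vx, 18:tri, 19:tri, 20:tri, 21:vx, 22:vx, 23:vx, 24:tri, 25:tri, 26:tri, 27:tri edges: (13,0,c); (13,2,c); (13,2,ck); (13,3,c); (18,1,c); (18,14,c); (18,15,c); (19,7,c); (19,15,c); (19,16,c); (20,14,c); (20,15,c); (20,16,c); (24,0,c); (24,21,c); (24,23,c); (25,14,c); (25,21,c); (25,22,c); (26,16,c); (26,22,c); (26,23,c); (27,21,c); (27,22,c); (27,23,c)
final:
nodes: 0:vx, 1:vx, 2:vx, 3:vx, 7:vx, 13:tri, 14:vx, 15:vx, 16:vx, 18:tri, 19:tri, 20:tri, 21:vx, 22:vx, 23:vx, 24:tri, 25:tri, 26:tri, 27:tri
edges: (13,0,c); (13,2,c); (13,2,ck); (13,3,c); (18,1,c); (18,14,c); (18,15,c); (19,7,c); (19,15,c); (19,16,c); (20,14,c); (20,15,c); (20,16,c); (24,0,c); (24,21,c); (24,23,c); (25,14,c); (25,21,c); (25,22,c); (26,16,c); (26,22,c); (26,23,c); (27,21,c); (27,22,c); (27,23,c)


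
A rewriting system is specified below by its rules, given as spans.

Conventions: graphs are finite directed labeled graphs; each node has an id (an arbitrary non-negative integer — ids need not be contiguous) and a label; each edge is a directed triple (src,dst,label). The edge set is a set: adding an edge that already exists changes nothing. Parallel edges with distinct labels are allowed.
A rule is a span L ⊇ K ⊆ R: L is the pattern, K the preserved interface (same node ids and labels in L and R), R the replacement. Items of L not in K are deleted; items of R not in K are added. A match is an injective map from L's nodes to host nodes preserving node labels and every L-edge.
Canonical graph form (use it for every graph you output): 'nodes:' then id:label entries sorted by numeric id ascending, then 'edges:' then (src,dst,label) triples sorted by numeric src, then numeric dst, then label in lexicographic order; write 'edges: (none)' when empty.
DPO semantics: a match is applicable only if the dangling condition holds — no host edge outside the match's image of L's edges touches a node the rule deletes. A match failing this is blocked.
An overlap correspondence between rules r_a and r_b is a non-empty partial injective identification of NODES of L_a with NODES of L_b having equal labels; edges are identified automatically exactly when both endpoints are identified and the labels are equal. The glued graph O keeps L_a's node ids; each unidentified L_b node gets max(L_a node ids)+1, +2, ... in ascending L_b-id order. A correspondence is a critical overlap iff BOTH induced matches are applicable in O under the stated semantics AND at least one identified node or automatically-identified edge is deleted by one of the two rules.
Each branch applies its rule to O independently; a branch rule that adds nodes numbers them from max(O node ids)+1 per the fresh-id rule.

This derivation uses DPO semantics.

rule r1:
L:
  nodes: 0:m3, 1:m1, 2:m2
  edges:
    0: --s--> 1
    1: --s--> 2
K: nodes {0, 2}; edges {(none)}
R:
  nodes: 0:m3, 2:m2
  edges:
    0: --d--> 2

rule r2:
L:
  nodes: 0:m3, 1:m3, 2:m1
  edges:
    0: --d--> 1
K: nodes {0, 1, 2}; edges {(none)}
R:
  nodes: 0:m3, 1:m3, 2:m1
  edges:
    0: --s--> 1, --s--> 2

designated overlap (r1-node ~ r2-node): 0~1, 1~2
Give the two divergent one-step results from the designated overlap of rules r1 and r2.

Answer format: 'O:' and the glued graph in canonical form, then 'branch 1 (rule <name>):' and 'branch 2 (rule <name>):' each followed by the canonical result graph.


O:
nodes: 0:m3, 1:m1, 2:m2, 3:m3
edges: (0,1,s); (1,2,s); (3,0,d)
branch 1 (rule r1):
nodes: 0:m3, 2:m2, 3:m3
edges: (0,2,d); (3,0,d)
branch 2 (rule r2):
nodes: 0:m3, 1:m1, 2:m2, 3:m3
edges: (0,1,s); (1,2,s); (3,0,s); (3,1,s)
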